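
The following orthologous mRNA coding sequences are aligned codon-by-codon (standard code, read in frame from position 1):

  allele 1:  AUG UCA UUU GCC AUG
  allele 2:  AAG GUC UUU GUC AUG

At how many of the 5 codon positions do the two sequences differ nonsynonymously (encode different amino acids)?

Codon 1: AUG Met / AAG Lys — nonsynonymous.
Codon 2: UCA Ser / GUC Val — nonsynonymous.
Codon 3: UUU Phe / UUU Phe — identical.
Codon 4: GCC Ala / GUC Val — nonsynonymous.
Codon 5: AUG Met / AUG Met — identical.
Nonsynonymous differences: 3.

3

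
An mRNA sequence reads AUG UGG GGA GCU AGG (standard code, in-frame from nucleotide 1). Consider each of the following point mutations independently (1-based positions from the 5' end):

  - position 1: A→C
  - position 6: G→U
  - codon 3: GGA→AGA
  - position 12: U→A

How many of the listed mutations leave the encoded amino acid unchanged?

1

Codon 1: AUG (Met) → CUG (Leu) — missense.
Codon 2: UGG (Trp) → UGU (Cys) — missense.
Codon 3: GGA (Gly) → AGA (Arg) — missense.
Codon 4: GCU (Ala) → GCA (Ala) — synonymous.
Synonymous: 1 of 4.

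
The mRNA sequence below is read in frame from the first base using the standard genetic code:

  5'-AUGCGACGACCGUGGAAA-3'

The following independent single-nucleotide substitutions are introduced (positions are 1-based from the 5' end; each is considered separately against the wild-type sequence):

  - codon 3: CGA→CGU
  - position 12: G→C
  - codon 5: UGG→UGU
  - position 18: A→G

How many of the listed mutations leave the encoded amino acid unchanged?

Codon 3: CGA (Arg) → CGU (Arg) — synonymous.
Codon 4: CCG (Pro) → CCC (Pro) — synonymous.
Codon 5: UGG (Trp) → UGU (Cys) — missense.
Codon 6: AAA (Lys) → AAG (Lys) — synonymous.
Synonymous: 3 of 4.

3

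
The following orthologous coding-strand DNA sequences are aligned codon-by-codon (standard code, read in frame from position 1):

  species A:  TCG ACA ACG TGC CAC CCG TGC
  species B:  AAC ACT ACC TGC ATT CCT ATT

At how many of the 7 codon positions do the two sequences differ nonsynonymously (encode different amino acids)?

3

Codon 1: TCG Ser / AAC Asn — nonsynonymous.
Codon 2: ACA Thr / ACT Thr — synonymous.
Codon 3: ACG Thr / ACC Thr — synonymous.
Codon 4: TGC Cys / TGC Cys — identical.
Codon 5: CAC His / ATT Ile — nonsynonymous.
Codon 6: CCG Pro / CCT Pro — synonymous.
Codon 7: TGC Cys / ATT Ile — nonsynonymous.
Nonsynonymous differences: 3.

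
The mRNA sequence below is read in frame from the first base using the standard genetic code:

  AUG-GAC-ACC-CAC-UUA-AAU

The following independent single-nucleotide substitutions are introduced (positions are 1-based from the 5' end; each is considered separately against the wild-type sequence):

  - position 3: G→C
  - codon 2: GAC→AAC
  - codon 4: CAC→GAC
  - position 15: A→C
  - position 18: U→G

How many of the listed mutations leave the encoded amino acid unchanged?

0

Codon 1: AUG (Met) → AUC (Ile) — missense.
Codon 2: GAC (Asp) → AAC (Asn) — missense.
Codon 4: CAC (His) → GAC (Asp) — missense.
Codon 5: UUA (Leu) → UUC (Phe) — missense.
Codon 6: AAU (Asn) → AAG (Lys) — missense.
Synonymous: 0 of 5.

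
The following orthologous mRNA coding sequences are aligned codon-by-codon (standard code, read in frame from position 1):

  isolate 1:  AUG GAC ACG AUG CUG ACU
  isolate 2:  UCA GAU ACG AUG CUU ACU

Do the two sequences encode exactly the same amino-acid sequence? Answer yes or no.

no

Codon 1: AUG Met / UCA Ser — nonsynonymous.
Codon 2: GAC Asp / GAU Asp — synonymous.
Codon 3: ACG Thr / ACG Thr — identical.
Codon 4: AUG Met / AUG Met — identical.
Codon 5: CUG Leu / CUU Leu — synonymous.
Codon 6: ACU Thr / ACU Thr — identical.
Nonsynonymous differences: 1 → different protein.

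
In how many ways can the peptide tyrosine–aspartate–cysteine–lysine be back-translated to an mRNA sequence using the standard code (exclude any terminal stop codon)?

16

Tyr: 2 codons.
Asp: 2 codons.
Cys: 2 codons.
Lys: 2 codons.
2 × 2 × 2 × 2 = 16.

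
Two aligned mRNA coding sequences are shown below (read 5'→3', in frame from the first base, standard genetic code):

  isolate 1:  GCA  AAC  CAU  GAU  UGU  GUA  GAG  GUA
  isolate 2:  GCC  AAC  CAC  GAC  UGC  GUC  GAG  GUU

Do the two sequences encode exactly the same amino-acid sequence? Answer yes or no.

yes

Codon 1: GCA Ala / GCC Ala — synonymous.
Codon 2: AAC Asn / AAC Asn — identical.
Codon 3: CAU His / CAC His — synonymous.
Codon 4: GAU Asp / GAC Asp — synonymous.
Codon 5: UGU Cys / UGC Cys — synonymous.
Codon 6: GUA Val / GUC Val — synonymous.
Codon 7: GAG Glu / GAG Glu — identical.
Codon 8: GUA Val / GUU Val — synonymous.
Nonsynonymous differences: 0 → same protein.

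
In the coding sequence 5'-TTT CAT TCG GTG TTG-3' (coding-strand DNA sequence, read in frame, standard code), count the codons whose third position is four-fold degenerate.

2

Codon 1 TTT (Phe): third position 2-fold.
Codon 2 CAT (His): third position 2-fold.
Codon 3 TCG (Ser): third position 4-fold.
Codon 4 GTG (Val): third position 4-fold.
Codon 5 TTG (Leu): third position 2-fold.
Four-fold degenerate third positions: 2.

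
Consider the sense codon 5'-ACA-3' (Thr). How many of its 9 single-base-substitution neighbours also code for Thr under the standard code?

3

Position 1: none → 0 synonymous.
Position 2: none → 0 synonymous.
Position 3: ACU, ACC, ACG → 3 synonymous.
Total: 0 + 0 + 3 = 3.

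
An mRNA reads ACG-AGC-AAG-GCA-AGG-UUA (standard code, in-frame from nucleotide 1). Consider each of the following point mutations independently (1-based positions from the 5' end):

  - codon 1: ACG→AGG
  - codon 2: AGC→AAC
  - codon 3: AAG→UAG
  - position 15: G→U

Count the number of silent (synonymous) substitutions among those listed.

Codon 1: ACG (Thr) → AGG (Arg) — missense.
Codon 2: AGC (Ser) → AAC (Asn) — missense.
Codon 3: AAG (Lys) → UAG (Stop) — nonsense.
Codon 5: AGG (Arg) → AGU (Ser) — missense.
Synonymous: 0 of 4.

0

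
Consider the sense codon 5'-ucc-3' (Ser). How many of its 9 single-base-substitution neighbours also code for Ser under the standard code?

3

Position 1: none → 0 synonymous.
Position 2: none → 0 synonymous.
Position 3: UCU, UCA, UCG → 3 synonymous.
Total: 0 + 0 + 3 = 3.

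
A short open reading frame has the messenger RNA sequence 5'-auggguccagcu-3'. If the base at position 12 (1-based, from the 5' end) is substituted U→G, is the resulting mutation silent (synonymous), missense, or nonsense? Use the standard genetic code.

silent

Position 12 falls in codon 4: GCU → Ala.
After the substitution the codon is GCG → Ala.
Both encode Ala, so the change is synonymous.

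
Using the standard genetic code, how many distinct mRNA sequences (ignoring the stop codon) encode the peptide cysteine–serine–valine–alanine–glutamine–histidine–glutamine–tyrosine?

3072

Cys: 2 codons.
Ser: 6 codons.
Val: 4 codons.
Ala: 4 codons.
Gln: 2 codons.
His: 2 codons.
Gln: 2 codons.
Tyr: 2 codons.
2 × 6 × 4 × 4 × 2 × 2 × 2 × 2 = 3072.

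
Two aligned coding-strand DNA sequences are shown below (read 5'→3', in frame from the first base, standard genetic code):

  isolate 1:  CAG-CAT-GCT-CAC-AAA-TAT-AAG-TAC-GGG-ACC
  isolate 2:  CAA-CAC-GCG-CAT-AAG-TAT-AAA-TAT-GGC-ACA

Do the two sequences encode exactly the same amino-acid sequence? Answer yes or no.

Codon 1: CAG Gln / CAA Gln — synonymous.
Codon 2: CAT His / CAC His — synonymous.
Codon 3: GCT Ala / GCG Ala — synonymous.
Codon 4: CAC His / CAT His — synonymous.
Codon 5: AAA Lys / AAG Lys — synonymous.
Codon 6: TAT Tyr / TAT Tyr — identical.
Codon 7: AAG Lys / AAA Lys — synonymous.
Codon 8: TAC Tyr / TAT Tyr — synonymous.
Codon 9: GGG Gly / GGC Gly — synonymous.
Codon 10: ACC Thr / ACA Thr — synonymous.
Nonsynonymous differences: 0 → same protein.

yes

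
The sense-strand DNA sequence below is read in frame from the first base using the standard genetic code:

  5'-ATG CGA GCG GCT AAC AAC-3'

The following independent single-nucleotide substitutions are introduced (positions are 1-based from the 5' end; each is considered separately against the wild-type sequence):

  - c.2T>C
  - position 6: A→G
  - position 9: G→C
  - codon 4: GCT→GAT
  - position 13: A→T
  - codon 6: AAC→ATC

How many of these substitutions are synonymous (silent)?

2

Codon 1: ATG (Met) → ACG (Thr) — missense.
Codon 2: CGA (Arg) → CGG (Arg) — synonymous.
Codon 3: GCG (Ala) → GCC (Ala) — synonymous.
Codon 4: GCT (Ala) → GAT (Asp) — missense.
Codon 5: AAC (Asn) → TAC (Tyr) — missense.
Codon 6: AAC (Asn) → ATC (Ile) — missense.
Synonymous: 2 of 6.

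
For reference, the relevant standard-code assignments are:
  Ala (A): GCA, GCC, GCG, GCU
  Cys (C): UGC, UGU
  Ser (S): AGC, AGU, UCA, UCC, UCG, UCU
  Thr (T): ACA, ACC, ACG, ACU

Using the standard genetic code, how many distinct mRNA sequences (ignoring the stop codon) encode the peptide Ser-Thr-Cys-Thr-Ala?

Ser: 6 codons.
Thr: 4 codons.
Cys: 2 codons.
Thr: 4 codons.
Ala: 4 codons.
6 × 4 × 2 × 4 × 4 = 768.

768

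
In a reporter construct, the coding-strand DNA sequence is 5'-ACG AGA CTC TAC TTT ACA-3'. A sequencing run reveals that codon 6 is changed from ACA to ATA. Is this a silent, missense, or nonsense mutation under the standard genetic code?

missense

Position 17 falls in codon 6: ACA → Thr.
After the substitution the codon is ATA → Ile.
Thr ≠ Ile, so this is a missense mutation.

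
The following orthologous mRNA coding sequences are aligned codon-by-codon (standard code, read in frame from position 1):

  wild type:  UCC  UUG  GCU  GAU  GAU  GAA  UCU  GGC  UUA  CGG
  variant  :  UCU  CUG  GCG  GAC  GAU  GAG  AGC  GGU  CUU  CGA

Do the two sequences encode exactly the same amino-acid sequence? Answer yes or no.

Codon 1: UCC Ser / UCU Ser — synonymous.
Codon 2: UUG Leu / CUG Leu — synonymous.
Codon 3: GCU Ala / GCG Ala — synonymous.
Codon 4: GAU Asp / GAC Asp — synonymous.
Codon 5: GAU Asp / GAU Asp — identical.
Codon 6: GAA Glu / GAG Glu — synonymous.
Codon 7: UCU Ser / AGC Ser — synonymous.
Codon 8: GGC Gly / GGU Gly — synonymous.
Codon 9: UUA Leu / CUU Leu — synonymous.
Codon 10: CGG Arg / CGA Arg — synonymous.
Nonsynonymous differences: 0 → same protein.

yes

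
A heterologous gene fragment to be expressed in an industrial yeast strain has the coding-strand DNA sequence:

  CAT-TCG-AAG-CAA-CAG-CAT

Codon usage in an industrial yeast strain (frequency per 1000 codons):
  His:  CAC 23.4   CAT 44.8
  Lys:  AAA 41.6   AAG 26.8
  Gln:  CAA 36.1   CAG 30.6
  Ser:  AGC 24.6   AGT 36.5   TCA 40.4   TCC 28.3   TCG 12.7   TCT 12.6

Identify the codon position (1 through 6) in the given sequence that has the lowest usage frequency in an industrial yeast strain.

2

Codon 1 CAT (His): 44.8 per 1000.
Codon 2 TCG (Ser): 12.7 per 1000.
Codon 3 AAG (Lys): 26.8 per 1000.
Codon 4 CAA (Gln): 36.1 per 1000.
Codon 5 CAG (Gln): 30.6 per 1000.
Codon 6 CAT (His): 44.8 per 1000.
Lowest frequency is 12.7 at codon 2.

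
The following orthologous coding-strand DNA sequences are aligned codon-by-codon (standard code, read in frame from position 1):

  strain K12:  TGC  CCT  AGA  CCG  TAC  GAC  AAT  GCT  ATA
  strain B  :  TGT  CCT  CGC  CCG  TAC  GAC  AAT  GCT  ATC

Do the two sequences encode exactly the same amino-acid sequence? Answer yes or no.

Codon 1: TGC Cys / TGT Cys — synonymous.
Codon 2: CCT Pro / CCT Pro — identical.
Codon 3: AGA Arg / CGC Arg — synonymous.
Codon 4: CCG Pro / CCG Pro — identical.
Codon 5: TAC Tyr / TAC Tyr — identical.
Codon 6: GAC Asp / GAC Asp — identical.
Codon 7: AAT Asn / AAT Asn — identical.
Codon 8: GCT Ala / GCT Ala — identical.
Codon 9: ATA Ile / ATC Ile — synonymous.
Nonsynonymous differences: 0 → same protein.

yes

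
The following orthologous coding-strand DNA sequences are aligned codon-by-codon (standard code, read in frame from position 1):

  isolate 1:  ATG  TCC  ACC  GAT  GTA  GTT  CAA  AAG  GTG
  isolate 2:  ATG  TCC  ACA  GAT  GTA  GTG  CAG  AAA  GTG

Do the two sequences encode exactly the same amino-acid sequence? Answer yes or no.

yes

Codon 1: ATG Met / ATG Met — identical.
Codon 2: TCC Ser / TCC Ser — identical.
Codon 3: ACC Thr / ACA Thr — synonymous.
Codon 4: GAT Asp / GAT Asp — identical.
Codon 5: GTA Val / GTA Val — identical.
Codon 6: GTT Val / GTG Val — synonymous.
Codon 7: CAA Gln / CAG Gln — synonymous.
Codon 8: AAG Lys / AAA Lys — synonymous.
Codon 9: GTG Val / GTG Val — identical.
Nonsynonymous differences: 0 → same protein.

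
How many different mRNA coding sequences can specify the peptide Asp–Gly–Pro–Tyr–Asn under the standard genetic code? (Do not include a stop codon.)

Asp: 2 codons.
Gly: 4 codons.
Pro: 4 codons.
Tyr: 2 codons.
Asn: 2 codons.
2 × 4 × 4 × 2 × 2 = 128.

128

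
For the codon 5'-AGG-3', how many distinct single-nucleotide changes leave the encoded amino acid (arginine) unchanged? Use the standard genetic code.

Position 1: CGG → 1 synonymous.
Position 2: none → 0 synonymous.
Position 3: AGA → 1 synonymous.
Total: 1 + 0 + 1 = 2.

2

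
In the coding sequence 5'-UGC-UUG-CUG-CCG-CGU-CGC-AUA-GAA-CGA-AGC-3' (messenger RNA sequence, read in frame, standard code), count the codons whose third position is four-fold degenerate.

Codon 1 UGC (Cys): third position 2-fold.
Codon 2 UUG (Leu): third position 2-fold.
Codon 3 CUG (Leu): third position 4-fold.
Codon 4 CCG (Pro): third position 4-fold.
Codon 5 CGU (Arg): third position 4-fold.
Codon 6 CGC (Arg): third position 4-fold.
Codon 7 AUA (Ile): third position 3-fold.
Codon 8 GAA (Glu): third position 2-fold.
Codon 9 CGA (Arg): third position 4-fold.
Codon 10 AGC (Ser): third position 2-fold.
Four-fold degenerate third positions: 5.

5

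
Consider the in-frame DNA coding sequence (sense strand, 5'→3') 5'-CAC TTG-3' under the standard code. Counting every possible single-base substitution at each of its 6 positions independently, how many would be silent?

3

Codon 1 (CAC, His): 1 synonymous substitution.
Codon 2 (TTG, Leu): 2 synonymous substitutions.
Total: 1 + 2 = 3.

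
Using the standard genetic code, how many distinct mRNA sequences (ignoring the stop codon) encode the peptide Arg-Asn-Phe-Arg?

Arg: 6 codons.
Asn: 2 codons.
Phe: 2 codons.
Arg: 6 codons.
6 × 2 × 2 × 6 = 144.

144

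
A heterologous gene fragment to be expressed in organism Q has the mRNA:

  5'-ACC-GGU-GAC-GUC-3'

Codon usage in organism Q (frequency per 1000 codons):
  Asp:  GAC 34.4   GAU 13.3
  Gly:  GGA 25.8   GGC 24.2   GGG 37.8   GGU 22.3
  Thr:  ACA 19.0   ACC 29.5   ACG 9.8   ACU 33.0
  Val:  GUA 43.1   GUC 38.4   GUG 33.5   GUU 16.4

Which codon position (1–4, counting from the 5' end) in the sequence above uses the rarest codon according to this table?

2

Codon 1 ACC (Thr): 29.5 per 1000.
Codon 2 GGU (Gly): 22.3 per 1000.
Codon 3 GAC (Asp): 34.4 per 1000.
Codon 4 GUC (Val): 38.4 per 1000.
Lowest frequency is 22.3 at codon 2.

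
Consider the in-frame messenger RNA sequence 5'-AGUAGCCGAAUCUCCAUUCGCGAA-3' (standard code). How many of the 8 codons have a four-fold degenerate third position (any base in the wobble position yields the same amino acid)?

Codon 1 AGU (Ser): third position 2-fold.
Codon 2 AGC (Ser): third position 2-fold.
Codon 3 CGA (Arg): third position 4-fold.
Codon 4 AUC (Ile): third position 3-fold.
Codon 5 UCC (Ser): third position 4-fold.
Codon 6 AUU (Ile): third position 3-fold.
Codon 7 CGC (Arg): third position 4-fold.
Codon 8 GAA (Glu): third position 2-fold.
Four-fold degenerate third positions: 3.

3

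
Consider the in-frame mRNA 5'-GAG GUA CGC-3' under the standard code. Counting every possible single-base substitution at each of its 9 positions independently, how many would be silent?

Codon 1 (GAG, Glu): 1 synonymous substitution.
Codon 2 (GUA, Val): 3 synonymous substitutions.
Codon 3 (CGC, Arg): 3 synonymous substitutions.
Total: 1 + 3 + 3 = 7.

7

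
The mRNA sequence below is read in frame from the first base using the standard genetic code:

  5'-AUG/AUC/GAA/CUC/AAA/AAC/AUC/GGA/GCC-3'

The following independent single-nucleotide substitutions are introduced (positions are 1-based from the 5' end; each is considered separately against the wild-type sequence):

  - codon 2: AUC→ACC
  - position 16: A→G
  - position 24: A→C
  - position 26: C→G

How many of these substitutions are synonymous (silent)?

1

Codon 2: AUC (Ile) → ACC (Thr) — missense.
Codon 6: AAC (Asn) → GAC (Asp) — missense.
Codon 8: GGA (Gly) → GGC (Gly) — synonymous.
Codon 9: GCC (Ala) → GGC (Gly) — missense.
Synonymous: 1 of 4.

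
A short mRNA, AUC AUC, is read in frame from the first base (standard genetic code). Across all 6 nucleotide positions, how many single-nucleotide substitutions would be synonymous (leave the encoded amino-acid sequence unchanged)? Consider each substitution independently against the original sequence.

Codon 1 (AUC, Ile): 2 synonymous substitutions.
Codon 2 (AUC, Ile): 2 synonymous substitutions.
Total: 2 + 2 = 4.

4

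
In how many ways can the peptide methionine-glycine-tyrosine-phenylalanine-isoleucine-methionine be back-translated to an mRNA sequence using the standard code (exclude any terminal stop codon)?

Met: 1 codon.
Gly: 4 codons.
Tyr: 2 codons.
Phe: 2 codons.
Ile: 3 codons.
Met: 1 codon.
1 × 4 × 2 × 2 × 3 × 1 = 48.

48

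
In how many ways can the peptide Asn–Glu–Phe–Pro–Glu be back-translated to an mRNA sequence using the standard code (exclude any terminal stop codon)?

Asn: 2 codons.
Glu: 2 codons.
Phe: 2 codons.
Pro: 4 codons.
Glu: 2 codons.
2 × 2 × 2 × 4 × 2 = 64.

64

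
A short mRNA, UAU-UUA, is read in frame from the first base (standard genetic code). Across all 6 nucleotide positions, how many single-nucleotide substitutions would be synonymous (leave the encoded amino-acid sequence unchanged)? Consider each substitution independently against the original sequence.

Codon 1 (UAU, Tyr): 1 synonymous substitution.
Codon 2 (UUA, Leu): 2 synonymous substitutions.
Total: 1 + 2 = 3.

3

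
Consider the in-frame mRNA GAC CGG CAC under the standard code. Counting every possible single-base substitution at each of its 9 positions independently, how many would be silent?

6

Codon 1 (GAC, Asp): 1 synonymous substitution.
Codon 2 (CGG, Arg): 4 synonymous substitutions.
Codon 3 (CAC, His): 1 synonymous substitution.
Total: 1 + 4 + 1 = 6.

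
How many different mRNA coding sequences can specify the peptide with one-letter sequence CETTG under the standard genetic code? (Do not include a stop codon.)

256

Cys: 2 codons.
Glu: 2 codons.
Thr: 4 codons.
Thr: 4 codons.
Gly: 4 codons.
2 × 2 × 4 × 4 × 4 = 256.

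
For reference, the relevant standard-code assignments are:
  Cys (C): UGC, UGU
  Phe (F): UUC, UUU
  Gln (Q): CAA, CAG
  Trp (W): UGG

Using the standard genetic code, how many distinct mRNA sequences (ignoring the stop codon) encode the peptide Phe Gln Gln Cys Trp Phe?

32

Phe: 2 codons.
Gln: 2 codons.
Gln: 2 codons.
Cys: 2 codons.
Trp: 1 codon.
Phe: 2 codons.
2 × 2 × 2 × 2 × 1 × 2 = 32.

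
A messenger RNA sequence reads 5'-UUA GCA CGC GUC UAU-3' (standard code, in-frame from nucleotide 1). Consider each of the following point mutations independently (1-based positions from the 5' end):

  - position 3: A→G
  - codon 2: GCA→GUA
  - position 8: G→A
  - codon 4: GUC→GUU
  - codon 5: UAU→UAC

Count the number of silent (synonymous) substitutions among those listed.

3

Codon 1: UUA (Leu) → UUG (Leu) — synonymous.
Codon 2: GCA (Ala) → GUA (Val) — missense.
Codon 3: CGC (Arg) → CAC (His) — missense.
Codon 4: GUC (Val) → GUU (Val) — synonymous.
Codon 5: UAU (Tyr) → UAC (Tyr) — synonymous.
Synonymous: 3 of 5.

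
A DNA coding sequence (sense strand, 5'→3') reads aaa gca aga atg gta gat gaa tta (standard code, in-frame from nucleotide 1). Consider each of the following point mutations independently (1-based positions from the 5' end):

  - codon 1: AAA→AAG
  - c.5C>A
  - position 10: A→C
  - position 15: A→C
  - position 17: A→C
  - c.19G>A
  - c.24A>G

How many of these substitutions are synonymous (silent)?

Codon 1: AAA (Lys) → AAG (Lys) — synonymous.
Codon 2: GCA (Ala) → GAA (Glu) — missense.
Codon 4: ATG (Met) → CTG (Leu) — missense.
Codon 5: GTA (Val) → GTC (Val) — synonymous.
Codon 6: GAT (Asp) → GCT (Ala) — missense.
Codon 7: GAA (Glu) → AAA (Lys) — missense.
Codon 8: TTA (Leu) → TTG (Leu) — synonymous.
Synonymous: 3 of 7.

3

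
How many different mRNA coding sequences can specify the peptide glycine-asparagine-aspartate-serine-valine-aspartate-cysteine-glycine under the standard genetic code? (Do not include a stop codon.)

Gly: 4 codons.
Asn: 2 codons.
Asp: 2 codons.
Ser: 6 codons.
Val: 4 codons.
Asp: 2 codons.
Cys: 2 codons.
Gly: 4 codons.
4 × 2 × 2 × 6 × 4 × 2 × 2 × 4 = 6144.

6144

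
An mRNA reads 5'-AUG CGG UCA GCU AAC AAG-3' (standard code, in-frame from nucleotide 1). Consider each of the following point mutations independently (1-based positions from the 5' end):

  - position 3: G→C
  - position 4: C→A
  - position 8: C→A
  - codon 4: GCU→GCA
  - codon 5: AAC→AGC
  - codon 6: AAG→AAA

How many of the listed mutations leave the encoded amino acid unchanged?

3

Codon 1: AUG (Met) → AUC (Ile) — missense.
Codon 2: CGG (Arg) → AGG (Arg) — synonymous.
Codon 3: UCA (Ser) → UAA (Stop) — nonsense.
Codon 4: GCU (Ala) → GCA (Ala) — synonymous.
Codon 5: AAC (Asn) → AGC (Ser) — missense.
Codon 6: AAG (Lys) → AAA (Lys) — synonymous.
Synonymous: 3 of 6.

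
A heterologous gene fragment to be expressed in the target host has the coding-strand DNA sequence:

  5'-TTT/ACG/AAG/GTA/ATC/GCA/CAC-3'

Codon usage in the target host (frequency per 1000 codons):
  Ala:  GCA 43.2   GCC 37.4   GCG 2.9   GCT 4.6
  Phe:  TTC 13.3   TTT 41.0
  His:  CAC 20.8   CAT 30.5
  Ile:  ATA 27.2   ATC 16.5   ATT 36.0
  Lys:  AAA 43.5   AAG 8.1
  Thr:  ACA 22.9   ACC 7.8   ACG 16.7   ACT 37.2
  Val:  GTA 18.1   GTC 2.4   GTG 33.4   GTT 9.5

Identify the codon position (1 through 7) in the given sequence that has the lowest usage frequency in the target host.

Codon 1 TTT (Phe): 41.0 per 1000.
Codon 2 ACG (Thr): 16.7 per 1000.
Codon 3 AAG (Lys): 8.1 per 1000.
Codon 4 GTA (Val): 18.1 per 1000.
Codon 5 ATC (Ile): 16.5 per 1000.
Codon 6 GCA (Ala): 43.2 per 1000.
Codon 7 CAC (His): 20.8 per 1000.
Lowest frequency is 8.1 at codon 3.

3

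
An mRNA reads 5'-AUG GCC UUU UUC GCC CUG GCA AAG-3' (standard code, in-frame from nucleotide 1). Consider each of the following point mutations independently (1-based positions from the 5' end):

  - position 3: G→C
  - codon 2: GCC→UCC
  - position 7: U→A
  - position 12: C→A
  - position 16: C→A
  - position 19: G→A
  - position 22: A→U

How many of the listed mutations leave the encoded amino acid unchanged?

Codon 1: AUG (Met) → AUC (Ile) — missense.
Codon 2: GCC (Ala) → UCC (Ser) — missense.
Codon 3: UUU (Phe) → AUU (Ile) — missense.
Codon 4: UUC (Phe) → UUA (Leu) — missense.
Codon 6: CUG (Leu) → AUG (Met) — missense.
Codon 7: GCA (Ala) → ACA (Thr) — missense.
Codon 8: AAG (Lys) → UAG (Stop) — nonsense.
Synonymous: 0 of 7.

0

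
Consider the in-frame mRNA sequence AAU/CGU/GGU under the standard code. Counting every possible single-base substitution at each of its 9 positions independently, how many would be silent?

Codon 1 (AAU, Asn): 1 synonymous substitution.
Codon 2 (CGU, Arg): 3 synonymous substitutions.
Codon 3 (GGU, Gly): 3 synonymous substitutions.
Total: 1 + 3 + 3 = 7.

7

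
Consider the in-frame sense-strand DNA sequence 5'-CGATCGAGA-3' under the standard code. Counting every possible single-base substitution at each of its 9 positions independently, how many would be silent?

Codon 1 (CGA, Arg): 4 synonymous substitutions.
Codon 2 (TCG, Ser): 3 synonymous substitutions.
Codon 3 (AGA, Arg): 2 synonymous substitutions.
Total: 4 + 3 + 2 = 9.

9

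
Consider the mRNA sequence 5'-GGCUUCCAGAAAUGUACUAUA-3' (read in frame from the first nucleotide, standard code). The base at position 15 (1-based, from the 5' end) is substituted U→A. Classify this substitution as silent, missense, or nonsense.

Position 15 falls in codon 5: UGU → Cys.
After the substitution the codon is UGA → Stop.
The new codon is a stop codon, so this is a nonsense mutation.

nonsense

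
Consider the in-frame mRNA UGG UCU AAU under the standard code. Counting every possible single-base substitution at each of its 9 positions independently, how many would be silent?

4

Codon 1 (UGG, Trp): 0 synonymous substitutions.
Codon 2 (UCU, Ser): 3 synonymous substitutions.
Codon 3 (AAU, Asn): 1 synonymous substitution.
Total: 0 + 3 + 1 = 4.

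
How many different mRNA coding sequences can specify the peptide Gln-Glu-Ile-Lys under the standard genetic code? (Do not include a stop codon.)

24

Gln: 2 codons.
Glu: 2 codons.
Ile: 3 codons.
Lys: 2 codons.
2 × 2 × 3 × 2 = 24.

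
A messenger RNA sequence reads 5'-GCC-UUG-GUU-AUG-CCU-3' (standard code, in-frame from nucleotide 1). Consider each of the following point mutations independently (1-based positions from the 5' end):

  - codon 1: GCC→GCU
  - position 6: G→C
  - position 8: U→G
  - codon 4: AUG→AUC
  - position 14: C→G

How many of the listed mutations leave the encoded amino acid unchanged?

Codon 1: GCC (Ala) → GCU (Ala) — synonymous.
Codon 2: UUG (Leu) → UUC (Phe) — missense.
Codon 3: GUU (Val) → GGU (Gly) — missense.
Codon 4: AUG (Met) → AUC (Ile) — missense.
Codon 5: CCU (Pro) → CGU (Arg) — missense.
Synonymous: 1 of 5.

1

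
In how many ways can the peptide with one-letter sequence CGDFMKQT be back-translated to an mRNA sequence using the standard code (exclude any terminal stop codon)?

512

Cys: 2 codons.
Gly: 4 codons.
Asp: 2 codons.
Phe: 2 codons.
Met: 1 codon.
Lys: 2 codons.
Gln: 2 codons.
Thr: 4 codons.
2 × 4 × 2 × 2 × 1 × 2 × 2 × 4 = 512.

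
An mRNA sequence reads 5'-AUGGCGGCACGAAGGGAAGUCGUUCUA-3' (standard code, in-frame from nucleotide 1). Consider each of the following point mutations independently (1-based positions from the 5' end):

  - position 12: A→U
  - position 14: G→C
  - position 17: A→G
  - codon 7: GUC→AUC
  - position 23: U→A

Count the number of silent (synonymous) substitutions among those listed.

1

Codon 4: CGA (Arg) → CGU (Arg) — synonymous.
Codon 5: AGG (Arg) → ACG (Thr) — missense.
Codon 6: GAA (Glu) → GGA (Gly) — missense.
Codon 7: GUC (Val) → AUC (Ile) — missense.
Codon 8: GUU (Val) → GAU (Asp) — missense.
Synonymous: 1 of 5.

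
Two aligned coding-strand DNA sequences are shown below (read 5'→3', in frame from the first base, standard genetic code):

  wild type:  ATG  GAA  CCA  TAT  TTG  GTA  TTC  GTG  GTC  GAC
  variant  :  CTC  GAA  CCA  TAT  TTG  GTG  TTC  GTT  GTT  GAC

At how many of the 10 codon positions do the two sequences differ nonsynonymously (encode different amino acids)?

1

Codon 1: ATG Met / CTC Leu — nonsynonymous.
Codon 2: GAA Glu / GAA Glu — identical.
Codon 3: CCA Pro / CCA Pro — identical.
Codon 4: TAT Tyr / TAT Tyr — identical.
Codon 5: TTG Leu / TTG Leu — identical.
Codon 6: GTA Val / GTG Val — synonymous.
Codon 7: TTC Phe / TTC Phe — identical.
Codon 8: GTG Val / GTT Val — synonymous.
Codon 9: GTC Val / GTT Val — synonymous.
Codon 10: GAC Asp / GAC Asp — identical.
Nonsynonymous differences: 1.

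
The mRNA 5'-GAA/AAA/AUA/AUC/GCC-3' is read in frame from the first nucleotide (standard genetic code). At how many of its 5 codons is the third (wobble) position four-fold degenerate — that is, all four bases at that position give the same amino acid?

Codon 1 GAA (Glu): third position 2-fold.
Codon 2 AAA (Lys): third position 2-fold.
Codon 3 AUA (Ile): third position 3-fold.
Codon 4 AUC (Ile): third position 3-fold.
Codon 5 GCC (Ala): third position 4-fold.
Four-fold degenerate third positions: 1.

1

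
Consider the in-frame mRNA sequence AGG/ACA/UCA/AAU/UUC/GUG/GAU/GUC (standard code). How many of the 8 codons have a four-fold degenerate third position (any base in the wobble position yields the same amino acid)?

4

Codon 1 AGG (Arg): third position 2-fold.
Codon 2 ACA (Thr): third position 4-fold.
Codon 3 UCA (Ser): third position 4-fold.
Codon 4 AAU (Asn): third position 2-fold.
Codon 5 UUC (Phe): third position 2-fold.
Codon 6 GUG (Val): third position 4-fold.
Codon 7 GAU (Asp): third position 2-fold.
Codon 8 GUC (Val): third position 4-fold.
Four-fold degenerate third positions: 4.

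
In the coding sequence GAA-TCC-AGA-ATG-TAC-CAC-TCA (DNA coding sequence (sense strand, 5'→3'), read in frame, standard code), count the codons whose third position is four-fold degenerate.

2

Codon 1 GAA (Glu): third position 2-fold.
Codon 2 TCC (Ser): third position 4-fold.
Codon 3 AGA (Arg): third position 2-fold.
Codon 4 ATG (Met): third position 1-fold.
Codon 5 TAC (Tyr): third position 2-fold.
Codon 6 CAC (His): third position 2-fold.
Codon 7 TCA (Ser): third position 4-fold.
Four-fold degenerate third positions: 2.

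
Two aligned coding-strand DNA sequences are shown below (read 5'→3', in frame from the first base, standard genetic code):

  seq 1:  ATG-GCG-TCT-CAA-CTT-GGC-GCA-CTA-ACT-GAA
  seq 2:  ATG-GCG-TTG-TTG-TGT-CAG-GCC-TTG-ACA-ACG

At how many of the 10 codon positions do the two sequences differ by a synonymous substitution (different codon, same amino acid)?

3

Codon 1: ATG Met / ATG Met — identical.
Codon 2: GCG Ala / GCG Ala — identical.
Codon 3: TCT Ser / TTG Leu — nonsynonymous.
Codon 4: CAA Gln / TTG Leu — nonsynonymous.
Codon 5: CTT Leu / TGT Cys — nonsynonymous.
Codon 6: GGC Gly / CAG Gln — nonsynonymous.
Codon 7: GCA Ala / GCC Ala — synonymous.
Codon 8: CTA Leu / TTG Leu — synonymous.
Codon 9: ACT Thr / ACA Thr — synonymous.
Codon 10: GAA Glu / ACG Thr — nonsynonymous.
Synonymous differences: 3.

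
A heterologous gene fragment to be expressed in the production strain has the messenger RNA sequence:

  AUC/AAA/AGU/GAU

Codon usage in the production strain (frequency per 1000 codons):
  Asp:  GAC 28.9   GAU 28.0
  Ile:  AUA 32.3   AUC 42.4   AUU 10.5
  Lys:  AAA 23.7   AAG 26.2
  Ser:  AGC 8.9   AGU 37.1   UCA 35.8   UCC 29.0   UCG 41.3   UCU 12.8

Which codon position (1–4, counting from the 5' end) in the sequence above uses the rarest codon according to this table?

2

Codon 1 AUC (Ile): 42.4 per 1000.
Codon 2 AAA (Lys): 23.7 per 1000.
Codon 3 AGU (Ser): 37.1 per 1000.
Codon 4 GAU (Asp): 28.0 per 1000.
Lowest frequency is 23.7 at codon 2.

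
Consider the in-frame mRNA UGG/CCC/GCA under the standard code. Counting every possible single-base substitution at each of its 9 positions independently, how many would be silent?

Codon 1 (UGG, Trp): 0 synonymous substitutions.
Codon 2 (CCC, Pro): 3 synonymous substitutions.
Codon 3 (GCA, Ala): 3 synonymous substitutions.
Total: 0 + 3 + 3 = 6.

6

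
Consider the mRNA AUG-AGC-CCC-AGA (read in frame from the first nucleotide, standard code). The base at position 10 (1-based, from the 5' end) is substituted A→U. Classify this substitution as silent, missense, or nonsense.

nonsense

Position 10 falls in codon 4: AGA → Arg.
After the substitution the codon is UGA → Stop.
The new codon is a stop codon, so this is a nonsense mutation.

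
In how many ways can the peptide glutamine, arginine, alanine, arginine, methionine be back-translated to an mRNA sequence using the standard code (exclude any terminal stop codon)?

288

Gln: 2 codons.
Arg: 6 codons.
Ala: 4 codons.
Arg: 6 codons.
Met: 1 codon.
2 × 6 × 4 × 6 × 1 = 288.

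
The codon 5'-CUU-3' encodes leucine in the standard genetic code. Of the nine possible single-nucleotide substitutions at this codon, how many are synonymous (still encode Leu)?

Position 1: none → 0 synonymous.
Position 2: none → 0 synonymous.
Position 3: CUC, CUA, CUG → 3 synonymous.
Total: 0 + 0 + 3 = 3.

3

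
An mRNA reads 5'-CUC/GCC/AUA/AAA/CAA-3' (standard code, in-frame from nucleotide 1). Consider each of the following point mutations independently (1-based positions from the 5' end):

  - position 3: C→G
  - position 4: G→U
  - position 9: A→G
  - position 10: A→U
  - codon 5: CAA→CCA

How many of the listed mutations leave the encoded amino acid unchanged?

Codon 1: CUC (Leu) → CUG (Leu) — synonymous.
Codon 2: GCC (Ala) → UCC (Ser) — missense.
Codon 3: AUA (Ile) → AUG (Met) — missense.
Codon 4: AAA (Lys) → UAA (Stop) — nonsense.
Codon 5: CAA (Gln) → CCA (Pro) — missense.
Synonymous: 1 of 5.

1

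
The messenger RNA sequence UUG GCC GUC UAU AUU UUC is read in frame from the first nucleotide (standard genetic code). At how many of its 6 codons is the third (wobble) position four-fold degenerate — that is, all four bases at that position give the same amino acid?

2

Codon 1 UUG (Leu): third position 2-fold.
Codon 2 GCC (Ala): third position 4-fold.
Codon 3 GUC (Val): third position 4-fold.
Codon 4 UAU (Tyr): third position 2-fold.
Codon 5 AUU (Ile): third position 3-fold.
Codon 6 UUC (Phe): third position 2-fold.
Four-fold degenerate third positions: 2.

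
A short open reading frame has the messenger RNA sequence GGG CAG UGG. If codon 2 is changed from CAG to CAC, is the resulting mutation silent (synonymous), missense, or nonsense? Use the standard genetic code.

Position 6 falls in codon 2: CAG → Gln.
After the substitution the codon is CAC → His.
Gln ≠ His, so this is a missense mutation.

missense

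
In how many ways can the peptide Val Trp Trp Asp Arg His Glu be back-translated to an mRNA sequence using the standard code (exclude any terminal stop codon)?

Val: 4 codons.
Trp: 1 codon.
Trp: 1 codon.
Asp: 2 codons.
Arg: 6 codons.
His: 2 codons.
Glu: 2 codons.
4 × 1 × 1 × 2 × 6 × 2 × 2 = 192.

192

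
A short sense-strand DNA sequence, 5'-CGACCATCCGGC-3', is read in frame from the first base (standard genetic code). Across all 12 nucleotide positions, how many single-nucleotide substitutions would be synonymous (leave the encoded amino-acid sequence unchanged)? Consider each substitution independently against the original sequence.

13

Codon 1 (CGA, Arg): 4 synonymous substitutions.
Codon 2 (CCA, Pro): 3 synonymous substitutions.
Codon 3 (TCC, Ser): 3 synonymous substitutions.
Codon 4 (GGC, Gly): 3 synonymous substitutions.
Total: 4 + 3 + 3 + 3 = 13.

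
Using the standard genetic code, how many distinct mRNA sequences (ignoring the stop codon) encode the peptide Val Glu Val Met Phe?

Val: 4 codons.
Glu: 2 codons.
Val: 4 codons.
Met: 1 codon.
Phe: 2 codons.
4 × 2 × 4 × 1 × 2 = 64.

64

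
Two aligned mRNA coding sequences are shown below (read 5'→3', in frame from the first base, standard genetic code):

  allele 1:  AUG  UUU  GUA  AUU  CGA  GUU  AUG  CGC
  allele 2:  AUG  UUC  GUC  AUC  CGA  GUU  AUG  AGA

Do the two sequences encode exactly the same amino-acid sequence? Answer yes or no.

Codon 1: AUG Met / AUG Met — identical.
Codon 2: UUU Phe / UUC Phe — synonymous.
Codon 3: GUA Val / GUC Val — synonymous.
Codon 4: AUU Ile / AUC Ile — synonymous.
Codon 5: CGA Arg / CGA Arg — identical.
Codon 6: GUU Val / GUU Val — identical.
Codon 7: AUG Met / AUG Met — identical.
Codon 8: CGC Arg / AGA Arg — synonymous.
Nonsynonymous differences: 0 → same protein.

yes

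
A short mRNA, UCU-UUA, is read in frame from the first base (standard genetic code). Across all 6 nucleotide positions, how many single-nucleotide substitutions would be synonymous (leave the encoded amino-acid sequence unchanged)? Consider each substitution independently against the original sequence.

Codon 1 (UCU, Ser): 3 synonymous substitutions.
Codon 2 (UUA, Leu): 2 synonymous substitutions.
Total: 3 + 2 = 5.

5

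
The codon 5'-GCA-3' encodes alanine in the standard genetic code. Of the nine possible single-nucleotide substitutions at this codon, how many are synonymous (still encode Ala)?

3

Position 1: none → 0 synonymous.
Position 2: none → 0 synonymous.
Position 3: GCT, GCC, GCG → 3 synonymous.
Total: 0 + 0 + 3 = 3.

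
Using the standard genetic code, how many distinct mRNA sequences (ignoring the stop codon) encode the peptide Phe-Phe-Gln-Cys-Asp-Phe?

64

Phe: 2 codons.
Phe: 2 codons.
Gln: 2 codons.
Cys: 2 codons.
Asp: 2 codons.
Phe: 2 codons.
2 × 2 × 2 × 2 × 2 × 2 = 64.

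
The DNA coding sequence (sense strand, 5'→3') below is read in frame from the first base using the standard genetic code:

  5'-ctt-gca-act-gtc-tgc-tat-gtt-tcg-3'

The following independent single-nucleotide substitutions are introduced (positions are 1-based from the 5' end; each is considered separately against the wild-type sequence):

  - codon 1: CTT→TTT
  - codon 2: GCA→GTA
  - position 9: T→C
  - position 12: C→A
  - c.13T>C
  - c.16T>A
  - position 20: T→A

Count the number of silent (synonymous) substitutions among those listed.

Codon 1: CTT (Leu) → TTT (Phe) — missense.
Codon 2: GCA (Ala) → GTA (Val) — missense.
Codon 3: ACT (Thr) → ACC (Thr) — synonymous.
Codon 4: GTC (Val) → GTA (Val) — synonymous.
Codon 5: TGC (Cys) → CGC (Arg) — missense.
Codon 6: TAT (Tyr) → AAT (Asn) — missense.
Codon 7: GTT (Val) → GAT (Asp) — missense.
Synonymous: 2 of 7.

2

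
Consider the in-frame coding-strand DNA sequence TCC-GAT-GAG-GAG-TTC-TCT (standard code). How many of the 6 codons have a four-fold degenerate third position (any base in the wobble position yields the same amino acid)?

2

Codon 1 TCC (Ser): third position 4-fold.
Codon 2 GAT (Asp): third position 2-fold.
Codon 3 GAG (Glu): third position 2-fold.
Codon 4 GAG (Glu): third position 2-fold.
Codon 5 TTC (Phe): third position 2-fold.
Codon 6 TCT (Ser): third position 4-fold.
Four-fold degenerate third positions: 2.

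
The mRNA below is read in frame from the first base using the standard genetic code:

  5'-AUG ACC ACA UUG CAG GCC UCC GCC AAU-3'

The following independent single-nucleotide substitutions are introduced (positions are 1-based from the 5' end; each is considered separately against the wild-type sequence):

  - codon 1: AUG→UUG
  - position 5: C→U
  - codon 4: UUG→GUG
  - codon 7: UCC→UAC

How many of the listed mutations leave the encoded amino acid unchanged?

0

Codon 1: AUG (Met) → UUG (Leu) — missense.
Codon 2: ACC (Thr) → AUC (Ile) — missense.
Codon 4: UUG (Leu) → GUG (Val) — missense.
Codon 7: UCC (Ser) → UAC (Tyr) — missense.
Synonymous: 0 of 4.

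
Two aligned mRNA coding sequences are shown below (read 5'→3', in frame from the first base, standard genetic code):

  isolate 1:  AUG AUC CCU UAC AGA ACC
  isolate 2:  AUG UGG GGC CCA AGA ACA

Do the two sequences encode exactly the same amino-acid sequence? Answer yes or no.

Codon 1: AUG Met / AUG Met — identical.
Codon 2: AUC Ile / UGG Trp — nonsynonymous.
Codon 3: CCU Pro / GGC Gly — nonsynonymous.
Codon 4: UAC Tyr / CCA Pro — nonsynonymous.
Codon 5: AGA Arg / AGA Arg — identical.
Codon 6: ACC Thr / ACA Thr — synonymous.
Nonsynonymous differences: 3 → different protein.

no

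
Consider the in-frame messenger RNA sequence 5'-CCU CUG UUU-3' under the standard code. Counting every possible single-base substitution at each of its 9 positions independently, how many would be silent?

8

Codon 1 (CCU, Pro): 3 synonymous substitutions.
Codon 2 (CUG, Leu): 4 synonymous substitutions.
Codon 3 (UUU, Phe): 1 synonymous substitution.
Total: 3 + 4 + 1 = 8.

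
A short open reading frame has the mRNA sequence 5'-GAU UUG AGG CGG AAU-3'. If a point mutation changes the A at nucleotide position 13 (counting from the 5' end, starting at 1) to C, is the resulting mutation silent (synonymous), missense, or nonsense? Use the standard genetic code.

missense

Position 13 falls in codon 5: AAU → Asn.
After the substitution the codon is CAU → His.
Asn ≠ His, so this is a missense mutation.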